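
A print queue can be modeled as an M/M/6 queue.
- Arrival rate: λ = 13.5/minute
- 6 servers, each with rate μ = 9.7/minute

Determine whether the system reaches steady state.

Stability requires ρ = λ/(cμ) < 1
ρ = 13.5/(6 × 9.7) = 13.5/58.20 = 0.2320
Since 0.2320 < 1, the system is STABLE.
The servers are busy 23.20% of the time.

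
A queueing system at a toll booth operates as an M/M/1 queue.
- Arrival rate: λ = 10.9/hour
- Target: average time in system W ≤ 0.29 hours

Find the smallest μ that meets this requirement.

For M/M/1: W = 1/(μ-λ)
Need W ≤ 0.29, so 1/(μ-λ) ≤ 0.29
μ - λ ≥ 1/0.29 = 3.4483
μ ≥ 10.9 + 3.4483 = 14.3483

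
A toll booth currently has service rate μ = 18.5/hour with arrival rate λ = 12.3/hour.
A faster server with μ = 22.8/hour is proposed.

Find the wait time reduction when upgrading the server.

System 1: ρ₁ = 12.3/18.5 = 0.6649, W₁ = 1/(18.5-12.3) = 0.1613
System 2: ρ₂ = 12.3/22.8 = 0.5395, W₂ = 1/(22.8-12.3) = 0.09524
Improvement: (W₁-W₂)/W₁ = (0.1613-0.09524)/0.1613 = 40.95%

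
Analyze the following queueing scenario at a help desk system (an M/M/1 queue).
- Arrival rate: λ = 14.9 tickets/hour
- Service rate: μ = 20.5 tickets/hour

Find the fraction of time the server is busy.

Server utilization: ρ = λ/μ
ρ = 14.9/20.5 = 0.7268
The server is busy 72.68% of the time.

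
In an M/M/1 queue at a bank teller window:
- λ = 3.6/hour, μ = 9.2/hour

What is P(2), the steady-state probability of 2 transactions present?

ρ = λ/μ = 3.6/9.2 = 0.3913
P(n) = (1-ρ)ρⁿ
P(2) = (1-0.3913) × 0.3913^2
P(2) = 0.60870 × 0.15312
P(2) = 0.09320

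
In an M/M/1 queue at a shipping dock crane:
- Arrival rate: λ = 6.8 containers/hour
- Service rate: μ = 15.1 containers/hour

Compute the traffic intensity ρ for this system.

Server utilization: ρ = λ/μ
ρ = 6.8/15.1 = 0.4503
The server is busy 45.03% of the time.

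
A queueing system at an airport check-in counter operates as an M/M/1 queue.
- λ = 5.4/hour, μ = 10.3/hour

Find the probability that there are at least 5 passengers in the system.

ρ = λ/μ = 5.4/10.3 = 0.52427
P(N ≥ n) = ρⁿ
P(N ≥ 5) = 0.52427^5
P(N ≥ 5) = 0.03961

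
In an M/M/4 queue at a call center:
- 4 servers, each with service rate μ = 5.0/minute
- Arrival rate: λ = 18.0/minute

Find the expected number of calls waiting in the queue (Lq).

Traffic intensity: ρ = λ/(cμ) = 18.0/(4×5.0) = 0.9000
Since ρ = 0.9000 < 1, system is stable.
Offered load a = λ/μ = cρ = 18.0/5.0 = 3.6000
P₀ = [ Σₙ₌₀^3 aⁿ/n! + a^4/(4!(1-ρ)) ]⁻¹
Σ = a^0/0! + a^1/1! + a^2/2! + a^3/3! = 1.0000 + 3.6000 + 6.4800 + 7.7760 = 18.8560
a^4/(4!(1-ρ)) = 167.9616/(24 × 0.1000) = 69.9840
P₀ = 1/(18.8560 + 69.9840) = 0.01126
Lq = P₀·a^4·ρ / (4!(1-ρ)²) = 0.0112562 × 167.9616 × 0.900000 / (24 × 0.0100000) = 7.0898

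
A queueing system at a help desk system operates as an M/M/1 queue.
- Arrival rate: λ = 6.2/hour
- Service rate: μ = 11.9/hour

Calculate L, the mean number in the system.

ρ = λ/μ = 6.2/11.9 = 0.5210
For M/M/1: L = λ/(μ-λ)
L = 6.2/(11.9-6.2) = 6.2/5.70
L = 1.0877 tickets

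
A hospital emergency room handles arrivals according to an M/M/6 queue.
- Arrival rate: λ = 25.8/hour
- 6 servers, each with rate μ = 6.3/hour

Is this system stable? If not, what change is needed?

Stability requires ρ = λ/(cμ) < 1
ρ = 25.8/(6 × 6.3) = 25.8/37.80 = 0.6825
Since 0.6825 < 1, the system is STABLE.
The servers are busy 68.25% of the time.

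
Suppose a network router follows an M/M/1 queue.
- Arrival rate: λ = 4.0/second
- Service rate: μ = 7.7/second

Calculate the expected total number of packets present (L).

ρ = λ/μ = 4.0/7.7 = 0.5195
For M/M/1: L = λ/(μ-λ)
L = 4.0/(7.7-4.0) = 4.0/3.70
L = 1.0811 packets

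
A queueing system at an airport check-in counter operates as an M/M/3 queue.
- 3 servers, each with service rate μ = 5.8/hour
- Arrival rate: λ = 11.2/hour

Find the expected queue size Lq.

Traffic intensity: ρ = λ/(cμ) = 11.2/(3×5.8) = 0.6437
Since ρ = 0.6437 < 1, system is stable.
Offered load a = λ/μ = cρ = 11.2/5.8 = 1.9310
P₀ = [ Σₙ₌₀^2 aⁿ/n! + a^3/(3!(1-ρ)) ]⁻¹
Σ = a^0/0! + a^1/1! + a^2/2! = 1.00000 + 1.93103 + 1.86445 = 4.7955
a^3/(3!(1-ρ)) = 7.2006/(6 × 0.35632) = 3.3680
P₀ = 1/(4.7955 + 3.3680) = 0.1225
Lq = P₀·a^3·ρ / (3!(1-ρ)²) = 0.12250 × 7.2006 × 0.64368 / (6 × 0.12697) = 0.7453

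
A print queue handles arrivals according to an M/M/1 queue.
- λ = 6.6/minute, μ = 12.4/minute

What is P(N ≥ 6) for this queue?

ρ = λ/μ = 6.6/12.4 = 0.53226
P(N ≥ n) = ρⁿ
P(N ≥ 6) = 0.53226^6
P(N ≥ 6) = 0.02274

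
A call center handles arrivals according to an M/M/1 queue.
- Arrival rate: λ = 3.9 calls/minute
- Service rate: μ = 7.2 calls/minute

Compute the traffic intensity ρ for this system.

Server utilization: ρ = λ/μ
ρ = 3.9/7.2 = 0.5417
The server is busy 54.17% of the time.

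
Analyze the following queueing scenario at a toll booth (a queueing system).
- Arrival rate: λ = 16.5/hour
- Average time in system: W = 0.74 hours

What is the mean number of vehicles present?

Little's Law: L = λW
L = 16.5 × 0.74 = 12.2100 vehicles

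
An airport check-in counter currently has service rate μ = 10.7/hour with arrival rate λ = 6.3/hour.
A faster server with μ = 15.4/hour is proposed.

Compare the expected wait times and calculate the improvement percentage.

System 1: ρ₁ = 6.3/10.7 = 0.5888, W₁ = 1/(10.7-6.3) = 0.2273
System 2: ρ₂ = 6.3/15.4 = 0.4091, W₂ = 1/(15.4-6.3) = 0.1099
Improvement: (W₁-W₂)/W₁ = (0.2273-0.1099)/0.2273 = 51.65%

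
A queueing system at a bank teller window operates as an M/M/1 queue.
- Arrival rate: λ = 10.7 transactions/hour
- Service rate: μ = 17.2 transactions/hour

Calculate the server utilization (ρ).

Server utilization: ρ = λ/μ
ρ = 10.7/17.2 = 0.6221
The server is busy 62.21% of the time.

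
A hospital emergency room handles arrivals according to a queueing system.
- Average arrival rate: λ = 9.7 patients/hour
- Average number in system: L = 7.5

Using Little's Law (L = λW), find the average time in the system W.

Little's Law: L = λW, so W = L/λ
W = 7.5/9.7 = 0.7732 hours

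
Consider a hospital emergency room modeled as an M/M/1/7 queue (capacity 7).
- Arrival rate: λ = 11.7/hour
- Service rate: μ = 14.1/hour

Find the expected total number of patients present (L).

ρ = λ/μ = 11.7/14.1 = 0.82979
P₀ = (1-ρ)/(1-ρ^(K+1)) = (1-0.82979)/(1-0.82979^8) = 0.1702/0.7752 = 0.2196
P_K = P₀×ρ^K = 0.21956 × 0.82979^7 = 0.21956 × 0.27088 = 0.05947
L = ρ[1 - (K+1)ρ^K + Kρ^(K+1)] / [(1-ρ)(1-ρ^(K+1))]
L = 0.82979 × (1 - 8×0.2708803 + 7×0.2247737) / ((1 - 0.82979) × (1 - 0.2247737)) = 2.5555 patients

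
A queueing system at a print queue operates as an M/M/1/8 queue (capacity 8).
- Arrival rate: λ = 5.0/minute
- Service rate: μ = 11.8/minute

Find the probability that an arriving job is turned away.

ρ = λ/μ = 5.0/11.8 = 0.42373
P₀ = (1-ρ)/(1-ρ^(K+1)) = (1-0.42373)/(1-0.42373^9) = 0.5763/0.9996 = 0.5765
P_K = P₀×ρ^K = 0.57652 × 0.42373^8 = 0.57652 × 0.0010392 = 0.0005991
Blocking probability = 0.05991%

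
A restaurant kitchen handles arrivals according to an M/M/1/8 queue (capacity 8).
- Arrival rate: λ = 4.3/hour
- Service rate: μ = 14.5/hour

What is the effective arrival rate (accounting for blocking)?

ρ = λ/μ = 4.3/14.5 = 0.29655
P₀ = (1-ρ)/(1-ρ^(K+1)) = (1-0.29655)/(1-0.29655^9) = 0.7035/1.0000 = 0.7035
P_K = P₀×ρ^K = 0.7035 × 0.29655^8 = 0.7035 × 0.00005981 = 0.00004208
λ_eff = λ(1-P_K) = 4.3 × (1 - 0.00004208) = 4.3 × 0.99996 = 4.2998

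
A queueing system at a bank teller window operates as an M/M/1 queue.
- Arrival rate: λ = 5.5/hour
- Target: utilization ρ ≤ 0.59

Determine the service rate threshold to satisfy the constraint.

ρ = λ/μ, so μ = λ/ρ
μ ≥ 5.5/0.59 = 9.3220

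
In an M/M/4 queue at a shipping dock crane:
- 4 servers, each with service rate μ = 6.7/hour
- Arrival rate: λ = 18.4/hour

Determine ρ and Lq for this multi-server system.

Traffic intensity: ρ = λ/(cμ) = 18.4/(4×6.7) = 0.6866
Since ρ = 0.6866 < 1, system is stable.
Offered load a = λ/μ = cρ = 18.4/6.7 = 2.7463
P₀ = [ Σₙ₌₀^3 aⁿ/n! + a^4/(4!(1-ρ)) ]⁻¹
Σ = a^0/0! + a^1/1! + a^2/2! + a^3/3! = 1.00000 + 2.74627 + 3.77100 + 3.45206 = 10.9693
a^4/(4!(1-ρ)) = 56.8816/(24 × 0.313433) = 7.5616
P₀ = 1/(10.9693 + 7.5616) = 0.05396
Lq = P₀·a^4·ρ / (4!(1-ρ)²) = 0.05396 × 56.8816 × 0.6866 / (24 × 0.09824) = 0.8938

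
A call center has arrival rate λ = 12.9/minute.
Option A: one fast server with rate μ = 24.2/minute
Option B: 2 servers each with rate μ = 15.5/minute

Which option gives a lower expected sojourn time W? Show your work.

Option A: single server μ = 24.2 (M/M/1)
  ρ_A = 12.9/24.2 = 0.5331
  W_A = 1/(μ-λ) = 1/(24.2-12.9) = 1/11.30 = 0.08850

Option B: 2 servers μ = 15.5 (M/M/2)
  ρ_B = λ/(cμ) = 12.9/(2×15.5) = 0.4161
  Offered load a = λ/μ = cρ = 12.9/15.5 = 0.8323
  P₀ = [ Σₙ₌₀^1 aⁿ/n! + a^2/(2!(1-ρ)) ]⁻¹
  Σ = a^0/0! + a^1/1! = 1.0000 + 0.8323 = 1.8323
  a^2/(2!(1-ρ)) = 0.6927/(2 × 0.5839) = 0.5932
  P₀ = 1/(1.8323 + 0.5932) = 0.4123
  Lq = P₀·a^2·ρ / (2!(1-ρ)²) = 0.4123 × 0.6927 × 0.4161 / (2 × 0.3409) = 0.1743
  Wq_B = Lq/λ = 0.1743/12.9 = 0.01351
  W_B = Wq_B + 1/μ = 0.01351 + 0.06452 = 0.07803

Since W_B = 0.07803 < W_A = 0.08850, Option B (multiple servers) has the shorter time in system.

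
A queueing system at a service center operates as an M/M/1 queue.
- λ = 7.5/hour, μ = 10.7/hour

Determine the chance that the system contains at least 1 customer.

ρ = λ/μ = 7.5/10.7 = 0.7009
P(N ≥ n) = ρⁿ
P(N ≥ 1) = 0.7009^1
P(N ≥ 1) = 0.7009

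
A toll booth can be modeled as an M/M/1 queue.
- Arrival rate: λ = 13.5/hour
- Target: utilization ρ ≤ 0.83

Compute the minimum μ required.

ρ = λ/μ, so μ = λ/ρ
μ ≥ 13.5/0.83 = 16.2651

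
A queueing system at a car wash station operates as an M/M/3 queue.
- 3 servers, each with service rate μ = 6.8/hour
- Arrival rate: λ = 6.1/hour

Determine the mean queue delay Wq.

Traffic intensity: ρ = λ/(cμ) = 6.1/(3×6.8) = 0.2990
Since ρ = 0.2990 < 1, system is stable.
Offered load a = λ/μ = cρ = 6.1/6.8 = 0.8971
P₀ = [ Σₙ₌₀^2 aⁿ/n! + a^3/(3!(1-ρ)) ]⁻¹
Σ = a^0/0! + a^1/1! + a^2/2! = 1.0000 + 0.89706 + 0.40236 = 2.2994
a^3/(3!(1-ρ)) = 0.7219/(6 × 0.7010) = 0.1716
P₀ = 1/(2.2994 + 0.1716) = 0.4047
Lq = P₀·a^3·ρ / (3!(1-ρ)²) = 0.4047 × 0.7219 × 0.2990 / (6 × 0.4914) = 0.02963
Wq = Lq/λ = 0.02963/6.1 = 0.004857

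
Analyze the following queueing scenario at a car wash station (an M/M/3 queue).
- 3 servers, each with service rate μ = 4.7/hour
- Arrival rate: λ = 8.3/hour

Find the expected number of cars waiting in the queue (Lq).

Traffic intensity: ρ = λ/(cμ) = 8.3/(3×4.7) = 0.5887
Since ρ = 0.5887 < 1, system is stable.
Offered load a = λ/μ = cρ = 8.3/4.7 = 1.7660
P₀ = [ Σₙ₌₀^2 aⁿ/n! + a^3/(3!(1-ρ)) ]⁻¹
Σ = a^0/0! + a^1/1! + a^2/2! = 1.0000 + 1.7660 + 1.5593 = 4.3253
a^3/(3!(1-ρ)) = 5.5073/(6 × 0.41135) = 2.2314
P₀ = 1/(4.3253 + 2.2314) = 0.1525
Lq = P₀·a^3·ρ / (3!(1-ρ)²) = 0.1525 × 5.5073 × 0.5887 / (6 × 0.1692) = 0.4870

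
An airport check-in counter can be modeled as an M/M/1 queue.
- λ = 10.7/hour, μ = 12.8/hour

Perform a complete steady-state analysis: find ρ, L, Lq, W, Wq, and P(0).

Step 1: ρ = λ/μ = 10.7/12.8 = 0.8359
Step 2: L = λ/(μ-λ) = 10.7/2.10 = 5.0952
Step 3: Lq = λ²/(μ(μ-λ)) = 114.49/(12.8×2.10) = 4.2593
Step 4: W = 1/(μ-λ) = 1/2.10 = 0.47619
Step 5: Wq = λ/(μ(μ-λ)) = 10.7/(12.8×2.10) = 0.3981
Step 6: P(0) = 1-ρ = 0.1641
Verify: L = λW = 10.7×0.47619 = 5.0952 ✔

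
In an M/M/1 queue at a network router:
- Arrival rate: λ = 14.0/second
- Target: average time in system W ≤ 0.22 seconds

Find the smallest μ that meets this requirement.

For M/M/1: W = 1/(μ-λ)
Need W ≤ 0.22, so 1/(μ-λ) ≤ 0.22
μ - λ ≥ 1/0.22 = 4.5455
μ ≥ 14.0 + 4.5455 = 18.5455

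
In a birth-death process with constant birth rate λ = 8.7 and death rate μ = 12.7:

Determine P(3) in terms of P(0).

For constant rates: P(n)/P(0) = (λ/μ)^n
P(3)/P(0) = (8.7/12.7)^3 = 0.68504^3 = 0.3215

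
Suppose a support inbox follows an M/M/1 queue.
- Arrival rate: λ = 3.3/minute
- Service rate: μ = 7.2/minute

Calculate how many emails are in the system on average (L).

ρ = λ/μ = 3.3/7.2 = 0.4583
For M/M/1: L = λ/(μ-λ)
L = 3.3/(7.2-3.3) = 3.3/3.90
L = 0.8462 emails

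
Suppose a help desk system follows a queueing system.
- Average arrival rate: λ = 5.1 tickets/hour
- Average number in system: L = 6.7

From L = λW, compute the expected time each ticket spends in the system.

Little's Law: L = λW, so W = L/λ
W = 6.7/5.1 = 1.3137 hours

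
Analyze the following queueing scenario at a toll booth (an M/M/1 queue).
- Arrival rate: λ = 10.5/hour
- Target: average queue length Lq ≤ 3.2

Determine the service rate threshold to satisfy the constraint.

For M/M/1: Lq = λ²/(μ(μ-λ))
Need Lq ≤ 3.2, i.e. μ(μ-λ) ≥ λ²/3.2
μ² - 10.5μ - 110.25/3.2 ≥ 0  →  μ² - 10.5μ - 34.45312 ≥ 0
Quadratic formula (positive root): μ = [λ + √(λ² + 4×34.45312)]/2
Discriminant: 110.25 + 4×34.45312 = 248.0625, √248.0625 = 15.7500
μ ≥ (10.5 + 15.7500)/2 = 13.1250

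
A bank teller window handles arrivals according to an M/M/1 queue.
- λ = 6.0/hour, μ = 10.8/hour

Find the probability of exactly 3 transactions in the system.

ρ = λ/μ = 6.0/10.8 = 0.55556
P(n) = (1-ρ)ρⁿ
P(3) = (1-0.55556) × 0.55556^3
P(3) = 0.4444 × 0.1715
P(3) = 0.07621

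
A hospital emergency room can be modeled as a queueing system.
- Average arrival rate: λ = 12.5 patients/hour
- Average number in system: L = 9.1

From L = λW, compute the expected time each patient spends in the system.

Little's Law: L = λW, so W = L/λ
W = 9.1/12.5 = 0.7280 hours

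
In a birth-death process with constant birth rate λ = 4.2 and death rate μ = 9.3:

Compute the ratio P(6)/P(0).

For constant rates: P(n)/P(0) = (λ/μ)^n
P(6)/P(0) = (4.2/9.3)^6 = 0.45161^6 = 0.008484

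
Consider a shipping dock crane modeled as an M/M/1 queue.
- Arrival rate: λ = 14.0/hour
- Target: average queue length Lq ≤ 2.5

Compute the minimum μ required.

For M/M/1: Lq = λ²/(μ(μ-λ))
Need Lq ≤ 2.5, i.e. μ(μ-λ) ≥ λ²/2.5
μ² - 14.0μ - 196.00/2.5 ≥ 0  →  μ² - 14.0μ - 78.4000 ≥ 0
Quadratic formula (positive root): μ = [λ + √(λ² + 4×78.4000)]/2
Discriminant: 196.00 + 4×78.4000 = 509.6000, √509.6000 = 22.5743
μ ≥ (14.0 + 22.5743)/2 = 18.2872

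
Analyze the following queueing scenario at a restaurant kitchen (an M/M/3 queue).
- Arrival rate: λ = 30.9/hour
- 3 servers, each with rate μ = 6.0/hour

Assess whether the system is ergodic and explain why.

Stability requires ρ = λ/(cμ) < 1
ρ = 30.9/(3 × 6.0) = 30.9/18.00 = 1.7167
Since 1.7167 ≥ 1, the system is UNSTABLE.
Need c > λ/μ = 30.9/6.0 = 5.15.
Minimum servers needed: c = 6.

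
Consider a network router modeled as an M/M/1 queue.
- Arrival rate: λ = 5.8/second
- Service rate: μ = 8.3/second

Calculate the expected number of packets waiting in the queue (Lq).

ρ = λ/μ = 5.8/8.3 = 0.6988
For M/M/1: Lq = λ²/(μ(μ-λ))
Lq = 33.64/(8.3 × 2.50)
Lq = 1.6212 packets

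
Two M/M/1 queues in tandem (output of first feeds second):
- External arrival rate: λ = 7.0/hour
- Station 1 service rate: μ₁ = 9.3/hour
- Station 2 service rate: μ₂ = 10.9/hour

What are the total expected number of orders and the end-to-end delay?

By Jackson's theorem, each station behaves as independent M/M/1.
Station 1: ρ₁ = 7.0/9.3 = 0.7527, L₁ = ρ₁/(1-ρ₁) = λ/(μ₁-λ) = 7.0/2.30 = 3.0435
Station 2: ρ₂ = 7.0/10.9 = 0.6422, L₂ = ρ₂/(1-ρ₂) = λ/(μ₂-λ) = 7.0/3.90 = 1.7949
Total: L = L₁ + L₂ = 3.0435 + 1.7949 = 4.8384
W = L/λ = 4.8384/7.0 = 0.6912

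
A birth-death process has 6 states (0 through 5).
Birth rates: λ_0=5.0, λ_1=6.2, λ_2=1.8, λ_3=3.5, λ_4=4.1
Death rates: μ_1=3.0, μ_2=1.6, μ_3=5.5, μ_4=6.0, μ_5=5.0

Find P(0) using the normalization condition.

Ratios P(n)/P(0) = (λ₀···λₙ₋₁)/(μ₁···μₙ):
P(1)/P(0) = (5.0)/(3.0) = 1.6667
P(2)/P(0) = (5.0×6.2)/(3.0×1.6) = 6.4583
P(3)/P(0) = (5.0×6.2×1.8)/(3.0×1.6×5.5) = 2.1136
P(4)/P(0) = (5.0×6.2×1.8×3.5)/(3.0×1.6×5.5×6.0) = 1.2330
P(5)/P(0) = (5.0×6.2×1.8×3.5×4.1)/(3.0×1.6×5.5×6.0×5.0) = 1.0110

Normalization: ∑ P(n) = 1
P(0) × (1.0000 + 1.6667 + 6.4583 + 2.1136 + 1.2330 + 1.0110) = 1
P(0) × 13.4826 = 1
P(0) = 1/13.4826 = 0.07417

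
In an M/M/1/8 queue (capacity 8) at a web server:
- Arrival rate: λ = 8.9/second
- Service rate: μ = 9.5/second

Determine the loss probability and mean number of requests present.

ρ = λ/μ = 8.9/9.5 = 0.93684
P₀ = (1-ρ)/(1-ρ^(K+1)) = (1-0.93684)/(1-0.93684^9) = 0.06316/0.4441 = 0.1422
P_K = P₀×ρ^K = 0.14222 × 0.93684^8 = 0.14222 × 0.59337 = 0.08439
Blocking probability P_8 = 0.08439 (8.44%)
L = ρ[1 - (K+1)ρ^K + Kρ^(K+1)] / [(1-ρ)(1-ρ^(K+1))]
L = 0.93684 × (1 - 9×0.593367 + 8×0.555890) / ((1 - 0.93684) × (1 - 0.555890)) = 3.5676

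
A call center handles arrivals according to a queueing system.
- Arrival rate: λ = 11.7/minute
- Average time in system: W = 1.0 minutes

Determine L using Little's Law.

Little's Law: L = λW
L = 11.7 × 1.0 = 11.7000 calls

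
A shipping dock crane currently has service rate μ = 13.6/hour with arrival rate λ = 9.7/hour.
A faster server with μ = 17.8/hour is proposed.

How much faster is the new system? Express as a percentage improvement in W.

System 1: ρ₁ = 9.7/13.6 = 0.7132, W₁ = 1/(13.6-9.7) = 0.25641
System 2: ρ₂ = 9.7/17.8 = 0.5449, W₂ = 1/(17.8-9.7) = 0.12346
Improvement: (W₁-W₂)/W₁ = (0.25641-0.12346)/0.25641 = 51.85%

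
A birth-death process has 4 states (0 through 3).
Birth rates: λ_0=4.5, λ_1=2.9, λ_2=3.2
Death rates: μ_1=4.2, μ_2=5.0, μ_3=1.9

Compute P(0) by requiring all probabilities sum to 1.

Ratios P(n)/P(0) = (λ₀···λₙ₋₁)/(μ₁···μₙ):
P(1)/P(0) = (4.5)/(4.2) = 1.07143
P(2)/P(0) = (4.5×2.9)/(4.2×5.0) = 0.621429
P(3)/P(0) = (4.5×2.9×3.2)/(4.2×5.0×1.9) = 1.04662

Normalization: ∑ P(n) = 1
P(0) × (1.00000 + 1.07143 + 0.621429 + 1.04662) = 1
P(0) × 3.7395 = 1
P(0) = 1/3.7395 = 0.2674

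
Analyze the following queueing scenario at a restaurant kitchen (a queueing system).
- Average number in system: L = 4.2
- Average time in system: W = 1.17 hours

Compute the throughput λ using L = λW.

Little's Law: L = λW, so λ = L/W
λ = 4.2/1.17 = 3.5897 orders/hour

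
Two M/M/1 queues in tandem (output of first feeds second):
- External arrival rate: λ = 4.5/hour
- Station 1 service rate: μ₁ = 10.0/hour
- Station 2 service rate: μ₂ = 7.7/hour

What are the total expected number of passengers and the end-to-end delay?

By Jackson's theorem, each station behaves as independent M/M/1.
Station 1: ρ₁ = 4.5/10.0 = 0.4500, L₁ = ρ₁/(1-ρ₁) = λ/(μ₁-λ) = 4.5/5.50 = 0.8182
Station 2: ρ₂ = 4.5/7.7 = 0.5844, L₂ = ρ₂/(1-ρ₂) = λ/(μ₂-λ) = 4.5/3.20 = 1.4062
Total: L = L₁ + L₂ = 0.8182 + 1.4062 = 2.2244
W = L/λ = 2.2244/4.5 = 0.4943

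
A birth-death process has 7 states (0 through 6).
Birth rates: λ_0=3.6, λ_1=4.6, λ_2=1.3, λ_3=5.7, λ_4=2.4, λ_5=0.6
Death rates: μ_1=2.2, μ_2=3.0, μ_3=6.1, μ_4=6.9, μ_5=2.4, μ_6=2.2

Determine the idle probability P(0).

Ratios P(n)/P(0) = (λ₀···λₙ₋₁)/(μ₁···μₙ):
P(1)/P(0) = (3.6)/(2.2) = 1.6364
P(2)/P(0) = (3.6×4.6)/(2.2×3.0) = 2.5091
P(3)/P(0) = (3.6×4.6×1.3)/(2.2×3.0×6.1) = 0.5347
P(4)/P(0) = (3.6×4.6×1.3×5.7)/(2.2×3.0×6.1×6.9) = 0.4417
P(5)/P(0) = (3.6×4.6×1.3×5.7×2.4)/(2.2×3.0×6.1×6.9×2.4) = 0.4417
P(6)/P(0) = (3.6×4.6×1.3×5.7×2.4×0.6)/(2.2×3.0×6.1×6.9×2.4×2.2) = 0.1205

Normalization: ∑ P(n) = 1
P(0) × (1.0000 + 1.6364 + 2.5091 + 0.5347 + 0.4417 + 0.4417 + 0.1205) = 1
P(0) × 6.6841 = 1
P(0) = 1/6.6841 = 0.1496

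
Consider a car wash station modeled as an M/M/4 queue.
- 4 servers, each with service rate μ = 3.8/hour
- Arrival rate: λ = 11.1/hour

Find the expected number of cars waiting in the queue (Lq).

Traffic intensity: ρ = λ/(cμ) = 11.1/(4×3.8) = 0.7303
Since ρ = 0.7303 < 1, system is stable.
Offered load a = λ/μ = cρ = 11.1/3.8 = 2.9211
P₀ = [ Σₙ₌₀^3 aⁿ/n! + a^4/(4!(1-ρ)) ]⁻¹
Σ = a^0/0! + a^1/1! + a^2/2! + a^3/3! = 1.00000 + 2.92105 + 4.26627 + 4.15400 = 12.3413
a^4/(4!(1-ρ)) = 72.8044/(24 × 0.269737) = 11.2462
P₀ = 1/(12.3413 + 11.2462) = 0.04240
Lq = P₀·a^4·ρ / (4!(1-ρ)²) = 0.042395 × 72.8044 × 0.73026 / (24 × 0.072758) = 1.2908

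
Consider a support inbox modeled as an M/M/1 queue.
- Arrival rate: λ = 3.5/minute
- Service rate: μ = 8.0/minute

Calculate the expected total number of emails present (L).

ρ = λ/μ = 3.5/8.0 = 0.4375
For M/M/1: L = λ/(μ-λ)
L = 3.5/(8.0-3.5) = 3.5/4.50
L = 0.7778 emails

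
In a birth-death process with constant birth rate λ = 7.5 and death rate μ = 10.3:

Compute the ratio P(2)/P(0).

For constant rates: P(n)/P(0) = (λ/μ)^n
P(2)/P(0) = (7.5/10.3)^2 = 0.72816^2 = 0.5302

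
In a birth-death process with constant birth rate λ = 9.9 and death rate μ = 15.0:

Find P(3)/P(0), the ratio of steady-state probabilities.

For constant rates: P(n)/P(0) = (λ/μ)^n
P(3)/P(0) = (9.9/15.0)^3 = 0.6600^3 = 0.2875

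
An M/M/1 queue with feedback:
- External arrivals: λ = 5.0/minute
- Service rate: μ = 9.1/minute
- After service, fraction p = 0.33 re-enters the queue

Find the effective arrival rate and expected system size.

Effective arrival rate: λ_eff = λ/(1-p) = 5.0/(1-0.33) = 5.0/0.67 = 7.462687
ρ = λ_eff/μ = 7.462687/9.1 = 0.820075
L = ρ/(1-ρ) = 0.820075/(1-0.820075) = 4.5579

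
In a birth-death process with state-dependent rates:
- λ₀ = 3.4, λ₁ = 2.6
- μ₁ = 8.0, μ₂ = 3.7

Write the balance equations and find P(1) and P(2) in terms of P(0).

Balance equations:
State 0: λ₀P₀ = μ₁P₁ → P₁ = (λ₀/μ₁)P₀ = (3.4/8.0)P₀ = 0.4250P₀
State 1: P₂ = (λ₀λ₁)/(μ₁μ₂)P₀ = (3.4×2.6)/(8.0×3.7)P₀ = 0.2986P₀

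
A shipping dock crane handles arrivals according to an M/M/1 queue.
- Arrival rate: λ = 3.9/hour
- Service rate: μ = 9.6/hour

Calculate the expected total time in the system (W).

First, compute utilization: ρ = λ/μ = 3.9/9.6 = 0.4062
For M/M/1: W = 1/(μ-λ)
W = 1/(9.6-3.9) = 1/5.70
W = 0.1754 hours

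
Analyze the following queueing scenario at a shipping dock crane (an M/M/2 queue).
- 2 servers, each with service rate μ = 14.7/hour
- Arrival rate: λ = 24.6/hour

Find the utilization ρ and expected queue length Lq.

Traffic intensity: ρ = λ/(cμ) = 24.6/(2×14.7) = 0.8367
Since ρ = 0.8367 < 1, system is stable.
Offered load a = λ/μ = cρ = 24.6/14.7 = 1.6735
P₀ = [ Σₙ₌₀^1 aⁿ/n! + a^2/(2!(1-ρ)) ]⁻¹
Σ = a^0/0! + a^1/1! = 1.0000 + 1.6735 = 2.6735
a^2/(2!(1-ρ)) = 2.80050/(2 × 0.163265) = 8.5765
P₀ = 1/(2.6735 + 8.5765) = 0.08889
Lq = P₀·a^2·ρ / (2!(1-ρ)²) = 0.0888889 × 2.80050 × 0.836735 / (2 × 0.0266556) = 3.9071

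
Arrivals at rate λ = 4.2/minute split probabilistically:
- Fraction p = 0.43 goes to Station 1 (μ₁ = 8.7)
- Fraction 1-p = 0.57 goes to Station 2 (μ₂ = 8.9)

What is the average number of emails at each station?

Effective rates: λ₁ = 4.2×0.43 = 1.806, λ₂ = 4.2×0.57 = 2.394
Station 1: ρ₁ = 1.806/8.7 = 0.2076, L₁ = ρ₁/(1-ρ₁) = 0.2076/(1-0.2076) = 0.2620
Station 2: ρ₂ = 2.394/8.9 = 0.2690, L₂ = ρ₂/(1-ρ₂) = 0.2690/(1-0.2690) = 0.3680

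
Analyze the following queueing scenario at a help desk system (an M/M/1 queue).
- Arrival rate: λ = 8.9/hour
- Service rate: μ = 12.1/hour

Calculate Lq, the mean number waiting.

ρ = λ/μ = 8.9/12.1 = 0.7355
For M/M/1: Lq = λ²/(μ(μ-λ))
Lq = 79.21/(12.1 × 3.20)
Lq = 2.0457 tickets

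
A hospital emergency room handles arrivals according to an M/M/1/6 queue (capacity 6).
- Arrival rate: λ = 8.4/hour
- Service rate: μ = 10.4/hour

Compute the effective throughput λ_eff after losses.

ρ = λ/μ = 8.4/10.4 = 0.807692
P₀ = (1-ρ)/(1-ρ^(K+1)) = (1-0.807692)/(1-0.807692^7) = 0.1923/0.7758 = 0.2479
P_K = P₀×ρ^K = 0.24790 × 0.807692^6 = 0.24790 × 0.27764 = 0.06883
λ_eff = λ(1-P_K) = 8.4 × (1 - 0.068825) = 8.4 × 0.931175 = 7.8219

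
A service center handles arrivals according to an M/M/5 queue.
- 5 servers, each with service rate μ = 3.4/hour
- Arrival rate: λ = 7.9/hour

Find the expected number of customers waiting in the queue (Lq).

Traffic intensity: ρ = λ/(cμ) = 7.9/(5×3.4) = 0.4647
Since ρ = 0.4647 < 1, system is stable.
Offered load a = λ/μ = cρ = 7.9/3.4 = 2.3235
P₀ = [ Σₙ₌₀^4 aⁿ/n! + a^5/(5!(1-ρ)) ]⁻¹
Σ = a^0/0! + a^1/1! + a^2/2! + a^3/3! + a^4/4! = 1.0000 + 2.3235 + 2.6994 + 2.0907 + 1.2145 = 9.3281
a^5/(5!(1-ρ)) = 67.7237/(120 × 0.5353) = 1.0543
P₀ = 1/(9.3281 + 1.0543) = 0.09632
Lq = P₀·a^5·ρ / (5!(1-ρ)²) = 0.096317 × 67.7237 × 0.46471 / (120 × 0.28654) = 0.08816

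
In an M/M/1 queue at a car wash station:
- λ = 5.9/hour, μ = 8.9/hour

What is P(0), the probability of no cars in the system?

ρ = λ/μ = 5.9/8.9 = 0.6629
P(0) = 1 - ρ = 1 - 0.6629 = 0.3371
The server is idle 33.71% of the time.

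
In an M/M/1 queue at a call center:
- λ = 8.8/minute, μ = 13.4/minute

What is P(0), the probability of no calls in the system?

ρ = λ/μ = 8.8/13.4 = 0.6567
P(0) = 1 - ρ = 1 - 0.6567 = 0.3433
The server is idle 34.33% of the time.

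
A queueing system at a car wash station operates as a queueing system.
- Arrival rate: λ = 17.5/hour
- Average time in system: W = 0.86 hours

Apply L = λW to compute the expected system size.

Little's Law: L = λW
L = 17.5 × 0.86 = 15.0500 cars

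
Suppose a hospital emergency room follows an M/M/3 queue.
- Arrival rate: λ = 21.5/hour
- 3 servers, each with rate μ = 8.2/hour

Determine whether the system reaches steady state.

Stability requires ρ = λ/(cμ) < 1
ρ = 21.5/(3 × 8.2) = 21.5/24.60 = 0.8740
Since 0.8740 < 1, the system is STABLE.
The servers are busy 87.40% of the time.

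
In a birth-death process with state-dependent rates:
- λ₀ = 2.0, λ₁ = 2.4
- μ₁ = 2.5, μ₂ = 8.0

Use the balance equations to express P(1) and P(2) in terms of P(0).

Balance equations:
State 0: λ₀P₀ = μ₁P₁ → P₁ = (λ₀/μ₁)P₀ = (2.0/2.5)P₀ = 0.8000P₀
State 1: P₂ = (λ₀λ₁)/(μ₁μ₂)P₀ = (2.0×2.4)/(2.5×8.0)P₀ = 0.2400P₀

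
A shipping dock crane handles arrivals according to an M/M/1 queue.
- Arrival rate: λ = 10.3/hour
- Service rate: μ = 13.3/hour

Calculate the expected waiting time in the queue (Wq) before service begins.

First, compute utilization: ρ = λ/μ = 10.3/13.3 = 0.7744
For M/M/1: Wq = λ/(μ(μ-λ))
Wq = 10.3/(13.3 × (13.3-10.3))
Wq = 10.3/(13.3 × 3.00)
Wq = 0.2581 hours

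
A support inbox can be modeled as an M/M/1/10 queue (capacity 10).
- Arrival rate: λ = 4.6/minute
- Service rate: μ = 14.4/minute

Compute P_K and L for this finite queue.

ρ = λ/μ = 4.6/14.4 = 0.319444
P₀ = (1-ρ)/(1-ρ^(K+1)) = (1-0.319444)/(1-0.319444^11) = 0.6806/1.0000 = 0.6806
P_K = P₀×ρ^K = 0.68056 × 0.319444^10 = 0.68056 × 0.000011065 = 0.000007530
Blocking probability P_10 = 0.000007530 (0.0007530%)
L = ρ[1 - (K+1)ρ^K + Kρ^(K+1)] / [(1-ρ)(1-ρ^(K+1))]
L = 0.319444 × (1 - 11×0.00001106 + 10×0.000003535) / ((1 - 0.319444) × (1 - 0.000003535)) = 0.4693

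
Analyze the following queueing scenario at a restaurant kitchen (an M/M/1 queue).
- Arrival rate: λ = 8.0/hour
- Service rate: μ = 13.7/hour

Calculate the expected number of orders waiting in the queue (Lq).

ρ = λ/μ = 8.0/13.7 = 0.5839
For M/M/1: Lq = λ²/(μ(μ-λ))
Lq = 64.00/(13.7 × 5.70)
Lq = 0.8196 orders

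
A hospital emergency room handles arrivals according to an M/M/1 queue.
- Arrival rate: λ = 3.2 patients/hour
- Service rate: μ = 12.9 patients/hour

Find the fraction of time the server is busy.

Server utilization: ρ = λ/μ
ρ = 3.2/12.9 = 0.2481
The server is busy 24.81% of the time.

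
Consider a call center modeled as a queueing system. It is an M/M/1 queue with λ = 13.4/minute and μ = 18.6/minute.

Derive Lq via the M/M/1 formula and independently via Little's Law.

Method 1 (direct): Lq = λ²/(μ(μ-λ)) = 179.56/(18.6 × 5.20) = 1.8565

Method 2 (Little's Law):
W = 1/(μ-λ) = 1/5.20 = 0.1923077
Wq = W - 1/μ = 0.1923077 - 0.05376344 = 0.138544
Lq = λWq = 13.4 × 0.138544 = 1.8565 ✔ (matches Method 1)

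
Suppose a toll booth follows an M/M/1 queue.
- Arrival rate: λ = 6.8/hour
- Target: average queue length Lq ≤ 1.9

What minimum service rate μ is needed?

For M/M/1: Lq = λ²/(μ(μ-λ))
Need Lq ≤ 1.9, i.e. μ(μ-λ) ≥ λ²/1.9
μ² - 6.8μ - 46.24/1.9 ≥ 0  →  μ² - 6.8μ - 24.33684 ≥ 0
Quadratic formula (positive root): μ = [λ + √(λ² + 4×24.33684)]/2
Discriminant: 46.24 + 4×24.33684 = 143.5874, √143.5874 = 11.9828
μ ≥ (6.8 + 11.9828)/2 = 9.3914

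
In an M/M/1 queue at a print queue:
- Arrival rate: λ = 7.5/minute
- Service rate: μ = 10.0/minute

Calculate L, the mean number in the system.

ρ = λ/μ = 7.5/10.0 = 0.7500
For M/M/1: L = λ/(μ-λ)
L = 7.5/(10.0-7.5) = 7.5/2.50
L = 3.0000 jobs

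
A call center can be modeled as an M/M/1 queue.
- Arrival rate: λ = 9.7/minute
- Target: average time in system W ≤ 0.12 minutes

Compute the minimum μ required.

For M/M/1: W = 1/(μ-λ)
Need W ≤ 0.12, so 1/(μ-λ) ≤ 0.12
μ - λ ≥ 1/0.12 = 8.3333
μ ≥ 9.7 + 8.3333 = 18.0333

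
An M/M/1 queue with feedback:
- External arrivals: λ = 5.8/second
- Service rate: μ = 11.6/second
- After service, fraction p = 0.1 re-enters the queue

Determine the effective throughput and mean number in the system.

Effective arrival rate: λ_eff = λ/(1-p) = 5.8/(1-0.1) = 5.8/0.90 = 6.44444
ρ = λ_eff/μ = 6.44444/11.6 = 0.55556
L = ρ/(1-ρ) = 0.55556/(1-0.55556) = 1.2500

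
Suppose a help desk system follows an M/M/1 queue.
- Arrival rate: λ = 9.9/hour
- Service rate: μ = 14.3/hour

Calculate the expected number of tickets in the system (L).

ρ = λ/μ = 9.9/14.3 = 0.6923
For M/M/1: L = λ/(μ-λ)
L = 9.9/(14.3-9.9) = 9.9/4.40
L = 2.2500 tickets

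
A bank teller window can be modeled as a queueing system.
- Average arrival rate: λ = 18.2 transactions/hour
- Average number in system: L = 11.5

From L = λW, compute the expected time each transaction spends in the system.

Little's Law: L = λW, so W = L/λ
W = 11.5/18.2 = 0.6319 hours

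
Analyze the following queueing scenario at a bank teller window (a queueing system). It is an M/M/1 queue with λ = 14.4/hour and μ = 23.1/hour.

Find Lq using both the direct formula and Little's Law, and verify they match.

Method 1 (direct): Lq = λ²/(μ(μ-λ)) = 207.36/(23.1 × 8.70) = 1.0318

Method 2 (Little's Law):
W = 1/(μ-λ) = 1/8.70 = 0.11494
Wq = W - 1/μ = 0.11494 - 0.043290 = 0.07165
Lq = λWq = 14.4 × 0.07165 = 1.0318 ✔ (matches Method 1)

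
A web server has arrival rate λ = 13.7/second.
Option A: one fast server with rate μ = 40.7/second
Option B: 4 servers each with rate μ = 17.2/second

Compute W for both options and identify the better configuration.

Option A: single server μ = 40.7 (M/M/1)
  ρ_A = 13.7/40.7 = 0.3366
  W_A = 1/(μ-λ) = 1/(40.7-13.7) = 1/27.00 = 0.03704

Option B: 4 servers μ = 17.2 (M/M/4)
  ρ_B = λ/(cμ) = 13.7/(4×17.2) = 0.1991
  Offered load a = λ/μ = cρ = 13.7/17.2 = 0.7965
  P₀ = [ Σₙ₌₀^3 aⁿ/n! + a^4/(4!(1-ρ)) ]⁻¹
  Σ = a^0/0! + a^1/1! + a^2/2! + a^3/3! = 1.0000 + 0.7965 + 0.3172 + 0.08422 = 2.1979
  a^4/(4!(1-ρ)) = 0.4025/(24 × 0.8009) = 0.02094
  P₀ = 1/(2.1979 + 0.02094) = 0.4507
  Lq = P₀·a^4·ρ / (4!(1-ρ)²) = 0.45068 × 0.40250 × 0.19913 / (24 × 0.64140) = 0.002347
  Wq_B = Lq/λ = 0.002347/13.7 = 0.0001713
  W_B = Wq_B + 1/μ = 0.0001713 + 0.05814 = 0.05831

Since W_A = 0.03704 < W_B = 0.05831, Option A (single fast server) has the shorter time in system.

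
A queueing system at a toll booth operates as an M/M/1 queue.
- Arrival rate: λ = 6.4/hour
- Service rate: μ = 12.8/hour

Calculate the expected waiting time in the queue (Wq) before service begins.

First, compute utilization: ρ = λ/μ = 6.4/12.8 = 0.5000
For M/M/1: Wq = λ/(μ(μ-λ))
Wq = 6.4/(12.8 × (12.8-6.4))
Wq = 6.4/(12.8 × 6.40)
Wq = 0.07812 hours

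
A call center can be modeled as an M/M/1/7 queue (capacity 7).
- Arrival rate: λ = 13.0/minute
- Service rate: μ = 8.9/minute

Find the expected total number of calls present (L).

ρ = λ/μ = 13.0/8.9 = 1.46067
P₀ = (1-ρ)/(1-ρ^(K+1)) = (1-1.46067)/(1-1.46067^8) = -0.4607/-19.7213 = 0.02336
P_K = P₀×ρ^K = 0.02336 × 1.46067^7 = 0.02336 × 14.1862 = 0.3314
L = ρ[1 - (K+1)ρ^K + Kρ^(K+1)] / [(1-ρ)(1-ρ^(K+1))]
L = 1.46067 × (1 - 8×14.1862 + 7×20.7213) / ((1 - 1.46067) × (1 - 20.7213)) = 5.2349 calls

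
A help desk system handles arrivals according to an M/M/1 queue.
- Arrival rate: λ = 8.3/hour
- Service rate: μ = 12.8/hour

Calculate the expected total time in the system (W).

First, compute utilization: ρ = λ/μ = 8.3/12.8 = 0.6484
For M/M/1: W = 1/(μ-λ)
W = 1/(12.8-8.3) = 1/4.50
W = 0.2222 hours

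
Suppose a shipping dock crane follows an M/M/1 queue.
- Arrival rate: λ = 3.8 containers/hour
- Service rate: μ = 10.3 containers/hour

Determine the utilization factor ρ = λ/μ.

Server utilization: ρ = λ/μ
ρ = 3.8/10.3 = 0.3689
The server is busy 36.89% of the time.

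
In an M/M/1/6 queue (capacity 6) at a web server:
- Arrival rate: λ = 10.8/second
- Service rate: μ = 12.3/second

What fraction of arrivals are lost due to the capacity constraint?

ρ = λ/μ = 10.8/12.3 = 0.87805
P₀ = (1-ρ)/(1-ρ^(K+1)) = (1-0.87805)/(1-0.87805^7) = 0.1220/0.5976 = 0.2041
P_K = P₀×ρ^K = 0.20406 × 0.87805^6 = 0.20406 × 0.45826 = 0.09351
Blocking probability = 9.35%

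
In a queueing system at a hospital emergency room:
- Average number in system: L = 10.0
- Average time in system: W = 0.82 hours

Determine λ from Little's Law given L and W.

Little's Law: L = λW, so λ = L/W
λ = 10.0/0.82 = 12.1951 patients/hour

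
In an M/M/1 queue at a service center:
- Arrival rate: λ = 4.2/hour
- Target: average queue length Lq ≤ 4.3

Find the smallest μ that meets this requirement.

For M/M/1: Lq = λ²/(μ(μ-λ))
Need Lq ≤ 4.3, i.e. μ(μ-λ) ≥ λ²/4.3
μ² - 4.2μ - 17.64/4.3 ≥ 0  →  μ² - 4.2μ - 4.10233 ≥ 0
Quadratic formula (positive root): μ = [λ + √(λ² + 4×4.10233)]/2
Discriminant: 17.64 + 4×4.10233 = 34.0493, √34.0493 = 5.8352
μ ≥ (4.2 + 5.8352)/2 = 5.0176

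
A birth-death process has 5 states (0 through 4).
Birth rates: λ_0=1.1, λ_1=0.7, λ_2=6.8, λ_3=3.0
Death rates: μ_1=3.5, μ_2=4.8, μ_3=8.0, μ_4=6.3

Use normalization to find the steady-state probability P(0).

Ratios P(n)/P(0) = (λ₀···λₙ₋₁)/(μ₁···μₙ):
P(1)/P(0) = (1.1)/(3.5) = 0.3143
P(2)/P(0) = (1.1×0.7)/(3.5×4.8) = 0.04583
P(3)/P(0) = (1.1×0.7×6.8)/(3.5×4.8×8.0) = 0.03896
P(4)/P(0) = (1.1×0.7×6.8×3.0)/(3.5×4.8×8.0×6.3) = 0.01855

Normalization: ∑ P(n) = 1
P(0) × (1.0000 + 0.3143 + 0.04583 + 0.03896 + 0.01855) = 1
P(0) × 1.4176 = 1
P(0) = 1/1.4176 = 0.7054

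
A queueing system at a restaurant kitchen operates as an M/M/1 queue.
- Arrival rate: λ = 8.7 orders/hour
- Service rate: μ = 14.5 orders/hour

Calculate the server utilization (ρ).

Server utilization: ρ = λ/μ
ρ = 8.7/14.5 = 0.6000
The server is busy 60.00% of the time.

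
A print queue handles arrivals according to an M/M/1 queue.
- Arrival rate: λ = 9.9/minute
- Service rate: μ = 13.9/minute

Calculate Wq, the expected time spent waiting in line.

First, compute utilization: ρ = λ/μ = 9.9/13.9 = 0.7122
For M/M/1: Wq = λ/(μ(μ-λ))
Wq = 9.9/(13.9 × (13.9-9.9))
Wq = 9.9/(13.9 × 4.00)
Wq = 0.1781 minutes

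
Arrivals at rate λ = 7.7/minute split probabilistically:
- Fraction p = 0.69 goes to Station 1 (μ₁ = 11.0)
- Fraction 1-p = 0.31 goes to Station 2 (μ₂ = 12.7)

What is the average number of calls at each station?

Effective rates: λ₁ = 7.7×0.69 = 5.313, λ₂ = 7.7×0.31 = 2.387
Station 1: ρ₁ = 5.313/11.0 = 0.4830, L₁ = ρ₁/(1-ρ₁) = 0.4830/(1-0.4830) = 0.9342
Station 2: ρ₂ = 2.387/12.7 = 0.1880, L₂ = ρ₂/(1-ρ₂) = 0.1880/(1-0.1880) = 0.2315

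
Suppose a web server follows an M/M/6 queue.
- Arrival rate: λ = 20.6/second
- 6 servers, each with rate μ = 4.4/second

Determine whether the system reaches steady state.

Stability requires ρ = λ/(cμ) < 1
ρ = 20.6/(6 × 4.4) = 20.6/26.40 = 0.7803
Since 0.7803 < 1, the system is STABLE.
The servers are busy 78.03% of the time.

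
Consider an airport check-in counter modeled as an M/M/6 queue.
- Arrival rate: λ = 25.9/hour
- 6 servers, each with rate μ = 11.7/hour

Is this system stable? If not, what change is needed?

Stability requires ρ = λ/(cμ) < 1
ρ = 25.9/(6 × 11.7) = 25.9/70.20 = 0.3689
Since 0.3689 < 1, the system is STABLE.
The servers are busy 36.89% of the time.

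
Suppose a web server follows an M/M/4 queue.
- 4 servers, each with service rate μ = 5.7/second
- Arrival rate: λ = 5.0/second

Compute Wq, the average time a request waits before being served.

Traffic intensity: ρ = λ/(cμ) = 5.0/(4×5.7) = 0.2193
Since ρ = 0.2193 < 1, system is stable.
Offered load a = λ/μ = cρ = 5.0/5.7 = 0.8772
P₀ = [ Σₙ₌₀^3 aⁿ/n! + a^4/(4!(1-ρ)) ]⁻¹
Σ = a^0/0! + a^1/1! + a^2/2! + a^3/3! = 1.0000 + 0.8772 + 0.3847 + 0.1125 = 2.3744
a^4/(4!(1-ρ)) = 0.5921/(24 × 0.7807) = 0.03160
P₀ = 1/(2.3744 + 0.03160) = 0.4156
Lq = P₀·a^4·ρ / (4!(1-ρ)²) = 0.4156 × 0.5921 × 0.2193 / (24 × 0.6095) = 0.003689
Wq = Lq/λ = 0.003689/5.0 = 0.0007378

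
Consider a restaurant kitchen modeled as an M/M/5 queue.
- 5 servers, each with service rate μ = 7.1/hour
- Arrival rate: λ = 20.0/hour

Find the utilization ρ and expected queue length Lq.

Traffic intensity: ρ = λ/(cμ) = 20.0/(5×7.1) = 0.5634
Since ρ = 0.5634 < 1, system is stable.
Offered load a = λ/μ = cρ = 20.0/7.1 = 2.8169
P₀ = [ Σₙ₌₀^4 aⁿ/n! + a^5/(5!(1-ρ)) ]⁻¹
Σ = a^0/0! + a^1/1! + a^2/2! + a^3/3! + a^4/4! = 1.0000 + 2.8169 + 3.9675 + 3.7253 + 2.6235 = 14.1332
a^5/(5!(1-ρ)) = 177.3610/(120 × 0.43662) = 3.3851
P₀ = 1/(14.1332 + 3.3851) = 0.05708
Lq = P₀·a^5·ρ / (5!(1-ρ)²) = 0.057083 × 177.3610 × 0.56338 / (120 × 0.19064) = 0.2493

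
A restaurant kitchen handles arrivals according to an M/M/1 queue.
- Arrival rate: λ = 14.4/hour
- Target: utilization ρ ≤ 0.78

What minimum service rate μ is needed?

ρ = λ/μ, so μ = λ/ρ
μ ≥ 14.4/0.78 = 18.4615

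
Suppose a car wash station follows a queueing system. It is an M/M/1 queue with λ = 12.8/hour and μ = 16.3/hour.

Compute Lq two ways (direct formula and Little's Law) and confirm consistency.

Method 1 (direct): Lq = λ²/(μ(μ-λ)) = 163.84/(16.3 × 3.50) = 2.8719

Method 2 (Little's Law):
W = 1/(μ-λ) = 1/3.50 = 0.2857143
Wq = W - 1/μ = 0.2857143 - 0.06134969 = 0.224365
Lq = λWq = 12.8 × 0.224365 = 2.8719 ✔ (matches Method 1)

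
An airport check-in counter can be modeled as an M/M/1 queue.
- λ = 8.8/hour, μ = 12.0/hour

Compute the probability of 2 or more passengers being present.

ρ = λ/μ = 8.8/12.0 = 0.73333
P(N ≥ n) = ρⁿ
P(N ≥ 2) = 0.73333^2
P(N ≥ 2) = 0.5378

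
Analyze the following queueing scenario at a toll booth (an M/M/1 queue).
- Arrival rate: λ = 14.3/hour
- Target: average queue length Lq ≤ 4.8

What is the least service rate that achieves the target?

For M/M/1: Lq = λ²/(μ(μ-λ))
Need Lq ≤ 4.8, i.e. μ(μ-λ) ≥ λ²/4.8
μ² - 14.3μ - 204.49/4.8 ≥ 0  →  μ² - 14.3μ - 42.60208 ≥ 0
Quadratic formula (positive root): μ = [λ + √(λ² + 4×42.60208)]/2
Discriminant: 204.49 + 4×42.60208 = 374.8983, √374.8983 = 19.36229
μ ≥ (14.3 + 19.36229)/2 = 16.8311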